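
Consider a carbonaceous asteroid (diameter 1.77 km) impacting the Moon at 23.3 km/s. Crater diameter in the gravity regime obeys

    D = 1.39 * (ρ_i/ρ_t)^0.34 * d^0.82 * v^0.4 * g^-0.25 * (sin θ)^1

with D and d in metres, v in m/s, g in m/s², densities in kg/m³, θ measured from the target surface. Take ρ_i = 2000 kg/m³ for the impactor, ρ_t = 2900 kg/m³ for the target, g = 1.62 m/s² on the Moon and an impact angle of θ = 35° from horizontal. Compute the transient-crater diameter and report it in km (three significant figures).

In SI units: d = 1770 m, v = 23300 m/s.
(ρ_i/ρ_t)^0.34 = (2000/2900)^0.34 = 0.8813
d^0.82 = 1770^0.82 = 460.6
v^0.4 = 23300^0.4 = 55.84
g^-0.25 = 1.62^-0.25 = 0.8864
(sin 35°)^1 = 0.5736^1 = 0.5736
D = 1.39 × 0.8813 × 460.6 × 55.84 × 0.8864 × 0.5736 = 16019 m
   = 16.02 km

D ≈ 16.0 km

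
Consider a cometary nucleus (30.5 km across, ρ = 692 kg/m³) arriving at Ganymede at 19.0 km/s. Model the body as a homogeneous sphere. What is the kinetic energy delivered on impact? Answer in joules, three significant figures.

E ≈ 1.86 × 10^24 J

d = 30500 m; v = 19000 m/s.
Mass m = (π/6) ρ d³ = (π/6) × 692 × (30500)³ = 1.028 × 10^16 kg
E = ½ m v² = 0.5 × 1.028 × 10^16 × (19000)² = 1.856 × 10^24 J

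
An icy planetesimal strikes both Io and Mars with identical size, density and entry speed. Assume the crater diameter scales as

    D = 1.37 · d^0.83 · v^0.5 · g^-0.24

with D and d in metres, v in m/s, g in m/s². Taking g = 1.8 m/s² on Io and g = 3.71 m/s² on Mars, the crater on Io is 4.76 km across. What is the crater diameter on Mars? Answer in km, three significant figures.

D ≈ 4.00 km

All impactor-dependent factors cancel in the ratio, leaving D_Mars/D_Io = (g_Mars/g_Io)^-0.24.
(3.71/1.8)^-0.24 = 2.061^-0.24 = 0.8407
D_Mars = 0.8407 × 4.76 km = 4.00 km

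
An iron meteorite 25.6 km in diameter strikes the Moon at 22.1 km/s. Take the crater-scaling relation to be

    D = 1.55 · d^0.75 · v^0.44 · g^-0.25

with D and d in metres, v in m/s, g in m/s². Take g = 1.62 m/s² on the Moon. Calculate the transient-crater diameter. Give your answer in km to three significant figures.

D ≈ 227 km

In SI units: d = 25600 m, v = 22100 m/s.
d^0.75 = 25600^0.75 = 2024
v^0.44 = 22100^0.44 = 81.57
g^-0.25 = 1.62^-0.25 = 0.8864
D = 1.55 × 2024 × 81.57 × 0.8864 = 2.268 × 10^5 m
   = 226.8 km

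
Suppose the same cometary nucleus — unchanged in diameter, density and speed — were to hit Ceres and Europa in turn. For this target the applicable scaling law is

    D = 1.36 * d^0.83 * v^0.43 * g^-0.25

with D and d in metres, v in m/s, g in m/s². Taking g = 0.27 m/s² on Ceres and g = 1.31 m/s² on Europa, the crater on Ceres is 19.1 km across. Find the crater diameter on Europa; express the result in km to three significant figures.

D ≈ 12.9 km

All impactor-dependent factors cancel in the ratio, leaving D_Europa/D_Ceres = (g_Europa/g_Ceres)^-0.25.
(1.31/0.27)^-0.25 = 4.852^-0.25 = 0.6738
D_Europa = 0.6738 × 19.1 km = 12.9 km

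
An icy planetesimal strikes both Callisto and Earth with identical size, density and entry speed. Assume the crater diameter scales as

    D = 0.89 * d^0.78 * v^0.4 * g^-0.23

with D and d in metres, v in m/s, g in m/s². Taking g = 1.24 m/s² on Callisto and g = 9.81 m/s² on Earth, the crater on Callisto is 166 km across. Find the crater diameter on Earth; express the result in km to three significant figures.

All impactor-dependent factors cancel in the ratio, leaving D_Earth/D_Callisto = (g_Earth/g_Callisto)^-0.23.
(9.81/1.24)^-0.23 = 7.911^-0.23 = 0.6215
D_Earth = 0.6215 × 166 km = 103 km

D ≈ 103 km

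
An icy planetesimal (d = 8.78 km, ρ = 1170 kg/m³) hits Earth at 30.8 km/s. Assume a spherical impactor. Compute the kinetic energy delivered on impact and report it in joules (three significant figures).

d = 8780 m; v = 30800 m/s.
Mass m = (π/6) ρ d³ = (π/6) × 1170 × (8780)³ = 4.146 × 10^14 kg
E = ½ m v² = 0.5 × 4.146 × 10^14 × (30800)² = 1.967 × 10^23 J

E ≈ 1.97 × 10^23 J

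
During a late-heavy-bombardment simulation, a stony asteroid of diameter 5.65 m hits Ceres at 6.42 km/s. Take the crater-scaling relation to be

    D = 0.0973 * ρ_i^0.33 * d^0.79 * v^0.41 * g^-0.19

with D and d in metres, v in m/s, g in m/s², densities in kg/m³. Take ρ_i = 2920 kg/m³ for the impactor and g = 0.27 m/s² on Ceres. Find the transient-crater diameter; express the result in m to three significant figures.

In SI units: v = 6420 m/s.
ρ_i^0.33 = 2920^0.33 = 13.92
d^0.79 = 5.65^0.79 = 3.928
v^0.41 = 6420^0.41 = 36.40
g^-0.19 = 0.27^-0.19 = 1.282
D = 0.0973 × 13.92 × 3.928 × 36.40 × 1.282 = 248.3 m

D ≈ 248 m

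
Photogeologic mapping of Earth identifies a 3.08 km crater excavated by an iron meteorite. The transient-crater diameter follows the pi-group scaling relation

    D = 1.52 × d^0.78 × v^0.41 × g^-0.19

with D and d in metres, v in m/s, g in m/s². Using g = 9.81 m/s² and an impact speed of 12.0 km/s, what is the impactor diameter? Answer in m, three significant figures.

Rearranging for d: d = [D / (1.52 · 12000^0.41 · 9.81^-0.19)]^(1/0.78).
D = 3080 m.
12000^0.41 = 47.04
9.81^-0.19 = 0.6480
Denominator = 1.52 × 47.04 × 0.6480 = 46.33
D / 46.33 = 3080 / 46.33 = 66.48
d = 66.48^(1/0.78) = 66.48^1.2821 = 217.2 m

d ≈ 217 m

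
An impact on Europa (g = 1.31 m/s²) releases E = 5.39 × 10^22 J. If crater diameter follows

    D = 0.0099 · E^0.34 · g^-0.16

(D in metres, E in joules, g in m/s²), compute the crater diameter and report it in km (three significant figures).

E^0.34 = (5.39 × 10^22)^0.34 = 5.355 × 10^7
g^-0.16 = 1.31^-0.16 = 0.9577
D = 0.0099 × 5.355 × 10^7 × 0.9577 = 5.077 × 10^5 m
   = 507.7 km

D ≈ 508 km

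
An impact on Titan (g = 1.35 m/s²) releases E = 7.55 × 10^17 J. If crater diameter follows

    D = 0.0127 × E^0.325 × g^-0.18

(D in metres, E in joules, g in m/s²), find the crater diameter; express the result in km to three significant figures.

E^0.325 = (7.55 × 10^17)^0.325 = 6.461 × 10^5
g^-0.18 = 1.35^-0.18 = 0.9474
D = 0.0127 × 6.461 × 10^5 × 0.9474 = 7774 m
   = 7.774 km

D ≈ 7.77 km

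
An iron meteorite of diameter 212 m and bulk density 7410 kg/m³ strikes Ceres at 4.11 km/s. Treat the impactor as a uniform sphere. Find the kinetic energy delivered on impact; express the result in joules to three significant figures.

v = 4110 m/s.
Mass m = (π/6) ρ d³ = (π/6) × 7410 × (212)³ = 3.697 × 10^10 kg
E = ½ m v² = 0.5 × 3.697 × 10^10 × (4110)² = 3.123 × 10^17 J

E ≈ 3.12 × 10^17 J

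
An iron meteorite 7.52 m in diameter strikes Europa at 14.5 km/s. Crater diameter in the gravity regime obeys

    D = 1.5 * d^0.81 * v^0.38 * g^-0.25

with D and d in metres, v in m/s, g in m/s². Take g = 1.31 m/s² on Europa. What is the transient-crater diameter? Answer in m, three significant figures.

In SI units: v = 14500 m/s.
d^0.81 = 7.52^0.81 = 5.126
v^0.38 = 14500^0.38 = 38.13
g^-0.25 = 1.31^-0.25 = 0.9347
D = 1.5 × 5.126 × 38.13 × 0.9347 = 274.0 m

D ≈ 274 m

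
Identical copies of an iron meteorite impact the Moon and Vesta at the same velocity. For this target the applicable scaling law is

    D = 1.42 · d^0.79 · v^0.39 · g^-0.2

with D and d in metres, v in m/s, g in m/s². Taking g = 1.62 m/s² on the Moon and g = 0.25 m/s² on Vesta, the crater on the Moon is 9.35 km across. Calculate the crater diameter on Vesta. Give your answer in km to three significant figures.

D ≈ 13.6 km

All impactor-dependent factors cancel in the ratio, leaving D_Vesta/D_Moon = (g_Vesta/g_Moon)^-0.2.
(0.25/1.62)^-0.2 = 0.1543^-0.2 = 1.453
D_Vesta = 1.453 × 9.35 km = 13.6 km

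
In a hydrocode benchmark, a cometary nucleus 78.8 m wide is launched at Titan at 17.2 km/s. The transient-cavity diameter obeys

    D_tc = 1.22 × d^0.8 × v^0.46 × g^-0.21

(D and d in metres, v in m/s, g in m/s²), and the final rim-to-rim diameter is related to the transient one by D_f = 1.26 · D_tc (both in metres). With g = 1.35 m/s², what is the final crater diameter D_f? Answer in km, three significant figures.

D_f ≈ 4.22 km

v = 17200 m/s.
d^0.8 = 78.8^0.8 = 32.90
v^0.46 = 17200^0.46 = 88.79
g^-0.21 = 1.35^-0.21 = 0.9389
D_tc = 1.22 × 32.90 × 88.79 × 0.9389 = 3346 m
D_f = 1.26 × 3346 = 4216 m
     = 4.216 km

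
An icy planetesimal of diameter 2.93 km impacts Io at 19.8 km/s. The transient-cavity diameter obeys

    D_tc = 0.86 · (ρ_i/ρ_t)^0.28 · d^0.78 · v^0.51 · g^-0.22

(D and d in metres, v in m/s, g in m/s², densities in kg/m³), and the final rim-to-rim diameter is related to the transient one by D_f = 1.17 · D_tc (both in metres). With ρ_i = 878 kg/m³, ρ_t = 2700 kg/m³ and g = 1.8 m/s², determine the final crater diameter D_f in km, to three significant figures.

In SI: d = 2930 m, v = 19800 m/s.
(ρ_i/ρ_t)^0.28 = (878/2700)^0.28 = 0.7301
d^0.78 = 2930^0.78 = 506.0
v^0.51 = 19800^0.51 = 155.3
g^-0.22 = 1.8^-0.22 = 0.8787
D_tc = 0.86 × 0.7301 × 506.0 × 155.3 × 0.8787 = 43360 m
D_f = 1.17 × 43360 = 50731 m
     = 50.73 km

D_f ≈ 50.7 km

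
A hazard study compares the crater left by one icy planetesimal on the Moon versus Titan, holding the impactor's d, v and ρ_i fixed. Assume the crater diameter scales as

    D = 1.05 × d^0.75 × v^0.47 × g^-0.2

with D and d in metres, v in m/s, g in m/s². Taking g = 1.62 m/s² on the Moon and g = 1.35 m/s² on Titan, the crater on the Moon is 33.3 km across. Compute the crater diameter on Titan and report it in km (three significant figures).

All impactor-dependent factors cancel in the ratio, leaving D_Titan/D_Moon = (g_Titan/g_Moon)^-0.2.
(1.35/1.62)^-0.2 = 0.8333^-0.2 = 1.037
D_Titan = 1.037 × 33.3 km = 34.5 km

D ≈ 34.5 km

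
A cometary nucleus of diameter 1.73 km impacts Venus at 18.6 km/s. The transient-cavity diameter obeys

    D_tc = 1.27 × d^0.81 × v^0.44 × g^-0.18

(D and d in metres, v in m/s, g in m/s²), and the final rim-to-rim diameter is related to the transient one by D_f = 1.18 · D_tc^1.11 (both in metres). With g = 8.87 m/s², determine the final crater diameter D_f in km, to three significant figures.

D_f ≈ 98.7 km

In SI: d = 1730 m, v = 18600 m/s.
d^0.81 = 1730^0.81 = 419.6
v^0.44 = 18600^0.44 = 75.61
g^-0.18 = 8.87^-0.18 = 0.6751
D_tc = 1.27 × 419.6 × 75.61 × 0.6751 = 27200 m
D_f = 1.18 × (27200)^1.11 = 98686 m
     = 98.69 km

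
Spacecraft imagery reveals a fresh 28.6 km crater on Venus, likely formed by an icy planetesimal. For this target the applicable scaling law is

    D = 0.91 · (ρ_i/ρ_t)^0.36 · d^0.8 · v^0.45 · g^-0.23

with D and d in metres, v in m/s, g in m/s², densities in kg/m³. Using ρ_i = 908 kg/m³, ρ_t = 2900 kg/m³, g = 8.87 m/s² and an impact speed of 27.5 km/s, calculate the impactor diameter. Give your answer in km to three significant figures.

Rearranging for d: d = [D / (0.91 · (908/2900)^0.36 · 27500^0.45 · 8.87^-0.23)]^(1/0.8).
D = 28600 m.
(908/2900)^0.36 = 0.6583
27500^0.45 = 99.47
8.87^-0.23 = 0.6053
Denominator = 0.91 × 0.6583 × 99.47 × 0.6053 = 36.07
D / 36.07 = 28600 / 36.07 = 792.9
d = 792.9^(1/0.8) = 792.9^1.25 = 4207 m

d ≈ 4.21 km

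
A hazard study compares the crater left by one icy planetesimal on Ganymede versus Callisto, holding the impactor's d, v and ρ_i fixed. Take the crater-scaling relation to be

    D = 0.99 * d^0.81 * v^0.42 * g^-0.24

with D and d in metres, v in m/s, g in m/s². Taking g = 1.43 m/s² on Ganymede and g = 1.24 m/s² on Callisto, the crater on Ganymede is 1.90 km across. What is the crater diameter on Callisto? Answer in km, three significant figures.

D ≈ 1.97 km

All impactor-dependent factors cancel in the ratio, leaving D_Callisto/D_Ganymede = (g_Callisto/g_Ganymede)^-0.24.
(1.24/1.43)^-0.24 = 0.8671^-0.24 = 1.035
D_Callisto = 1.035 × 1.90 km = 1.97 km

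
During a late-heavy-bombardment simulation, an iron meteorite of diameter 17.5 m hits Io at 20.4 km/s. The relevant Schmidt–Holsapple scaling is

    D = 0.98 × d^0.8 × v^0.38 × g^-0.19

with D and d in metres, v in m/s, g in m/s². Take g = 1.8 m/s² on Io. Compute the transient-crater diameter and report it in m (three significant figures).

In SI units: v = 20400 m/s.
d^0.8 = 17.5^0.8 = 9.873
v^0.38 = 20400^0.38 = 43.42
g^-0.19 = 1.8^-0.19 = 0.8943
D = 0.98 × 9.873 × 43.42 × 0.8943 = 375.7 m

D ≈ 376 m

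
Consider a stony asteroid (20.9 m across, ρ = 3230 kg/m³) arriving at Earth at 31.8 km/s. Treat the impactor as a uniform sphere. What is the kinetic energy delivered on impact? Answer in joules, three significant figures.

v = 31800 m/s.
Mass m = (π/6) ρ d³ = (π/6) × 3230 × (20.9)³ = 1.544 × 10^7 kg
E = ½ m v² = 0.5 × 1.544 × 10^7 × (31800)² = 7.807 × 10^15 J

E ≈ 7.81 × 10^15 J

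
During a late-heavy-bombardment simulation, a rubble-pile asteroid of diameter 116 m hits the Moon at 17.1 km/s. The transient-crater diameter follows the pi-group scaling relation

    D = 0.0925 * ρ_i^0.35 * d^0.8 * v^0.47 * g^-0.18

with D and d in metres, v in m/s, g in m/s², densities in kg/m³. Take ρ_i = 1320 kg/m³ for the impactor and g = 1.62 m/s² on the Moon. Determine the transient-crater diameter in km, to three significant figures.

D ≈ 4.59 km

In SI units: v = 17100 m/s.
ρ_i^0.35 = 1320^0.35 = 12.37
d^0.8 = 116^0.8 = 44.83
v^0.47 = 17100^0.47 = 97.61
g^-0.18 = 1.62^-0.18 = 0.9168
D = 0.0925 × 12.37 × 44.83 × 97.61 × 0.9168 = 4590 m
   = 4.590 km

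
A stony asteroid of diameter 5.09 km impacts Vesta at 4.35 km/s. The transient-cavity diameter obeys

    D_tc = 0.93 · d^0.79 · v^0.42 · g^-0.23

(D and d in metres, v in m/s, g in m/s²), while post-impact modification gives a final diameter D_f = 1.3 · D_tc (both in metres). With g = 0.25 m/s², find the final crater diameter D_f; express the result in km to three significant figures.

In SI: d = 5090 m, v = 4350 m/s.
d^0.79 = 5090^0.79 = 847.8
v^0.42 = 4350^0.42 = 33.74
g^-0.23 = 0.25^-0.23 = 1.376
D_tc = 0.93 × 847.8 × 33.74 × 1.376 = 36600 m
D_f = 1.3 × 36600 = 47580 m
     = 47.58 km

D_f ≈ 47.6 km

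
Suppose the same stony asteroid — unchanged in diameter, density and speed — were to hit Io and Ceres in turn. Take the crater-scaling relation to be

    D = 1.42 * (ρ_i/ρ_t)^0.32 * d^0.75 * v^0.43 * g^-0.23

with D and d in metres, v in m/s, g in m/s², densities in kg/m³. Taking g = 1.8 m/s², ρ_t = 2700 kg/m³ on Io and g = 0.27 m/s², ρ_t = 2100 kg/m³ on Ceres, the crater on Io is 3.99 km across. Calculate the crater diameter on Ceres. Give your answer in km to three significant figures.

The impactor-only factors (d, v, ρ_i) cancel in the ratio, leaving D_Ceres/D_Io = (g_Ceres/g_Io)^-0.23 · (ρ_t,Io/ρ_t,Ceres)^0.32.
(0.27/1.8)^-0.23 = 0.1500^-0.23 = 1.547
(2700/2100)^0.32 = 1.286^0.32 = 1.084
Ratio = 1.547 × 1.084 = 1.677
D_Ceres = 1.677 × 3.99 km = 6.69 km

D ≈ 6.69 km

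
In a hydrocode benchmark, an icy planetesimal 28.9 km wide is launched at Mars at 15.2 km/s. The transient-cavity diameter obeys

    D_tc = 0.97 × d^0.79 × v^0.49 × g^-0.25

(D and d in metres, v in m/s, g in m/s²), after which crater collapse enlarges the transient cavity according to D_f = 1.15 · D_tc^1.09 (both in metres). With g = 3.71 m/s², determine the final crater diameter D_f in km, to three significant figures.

D_f ≈ 925 km

In SI: d = 28900 m, v = 15200 m/s.
d^0.79 = 28900^0.79 = 3343
v^0.49 = 15200^0.49 = 112.0
g^-0.25 = 3.71^-0.25 = 0.7205
D_tc = 0.97 × 3343 × 112.0 × 0.7205 = 2.617 × 10^5 m
D_f = 1.15 × (2.617 × 10^5)^1.09 = 9.249 × 10^5 m
     = 924.9 km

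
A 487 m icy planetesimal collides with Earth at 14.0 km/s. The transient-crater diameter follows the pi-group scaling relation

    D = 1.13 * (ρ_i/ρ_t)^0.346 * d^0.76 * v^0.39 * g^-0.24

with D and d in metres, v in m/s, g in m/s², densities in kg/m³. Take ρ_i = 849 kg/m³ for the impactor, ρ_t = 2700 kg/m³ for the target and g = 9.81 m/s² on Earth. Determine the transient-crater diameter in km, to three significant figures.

In SI units: v = 14000 m/s.
(ρ_i/ρ_t)^0.346 = (849/2700)^0.346 = 0.6701
d^0.76 = 487^0.76 = 110.3
v^0.39 = 14000^0.39 = 41.40
g^-0.24 = 9.81^-0.24 = 0.5781
D = 1.13 × 0.6701 × 110.3 × 41.40 × 0.5781 = 1999 m
   = 1.999 km

D ≈ 2.00 km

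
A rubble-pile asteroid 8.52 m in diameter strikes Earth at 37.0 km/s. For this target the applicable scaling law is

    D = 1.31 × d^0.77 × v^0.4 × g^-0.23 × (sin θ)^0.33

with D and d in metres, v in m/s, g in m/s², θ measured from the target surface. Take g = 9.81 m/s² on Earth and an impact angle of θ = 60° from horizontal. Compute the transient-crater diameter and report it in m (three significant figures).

D ≈ 258 m

In SI units: v = 37000 m/s.
d^0.77 = 8.52^0.77 = 5.205
v^0.4 = 37000^0.4 = 67.19
g^-0.23 = 9.81^-0.23 = 0.5914
(sin 60°)^0.33 = 0.8660^0.33 = 0.9536
D = 1.31 × 5.205 × 67.19 × 0.5914 × 0.9536 = 258.4 m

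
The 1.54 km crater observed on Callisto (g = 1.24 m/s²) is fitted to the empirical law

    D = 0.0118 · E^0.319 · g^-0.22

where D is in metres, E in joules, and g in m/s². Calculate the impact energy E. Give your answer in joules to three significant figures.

E ≈ 1.26 × 10^16 J

Rearranging: E = [D / (0.0118 · g^-0.22)]^(1/0.319).
D = 1540 m.
g^-0.22 = 1.24^-0.22 = 0.9538
D / (0.0118 × 0.9538) = 1540 / (0.01125) = 1.369 × 10^5
E = (1.369 × 10^5)^3.1348 = 1.264 × 10^16 J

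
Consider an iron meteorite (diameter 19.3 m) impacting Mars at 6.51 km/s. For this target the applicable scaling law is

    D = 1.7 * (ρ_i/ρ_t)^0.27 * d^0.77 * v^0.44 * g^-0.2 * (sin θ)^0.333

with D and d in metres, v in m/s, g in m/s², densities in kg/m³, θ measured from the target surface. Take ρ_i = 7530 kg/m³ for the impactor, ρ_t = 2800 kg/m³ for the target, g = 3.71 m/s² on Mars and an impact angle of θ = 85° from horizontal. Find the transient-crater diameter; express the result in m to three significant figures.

In SI units: v = 6510 m/s.
(ρ_i/ρ_t)^0.27 = (7530/2800)^0.27 = 1.306
d^0.77 = 19.3^0.77 = 9.770
v^0.44 = 6510^0.44 = 47.64
g^-0.2 = 3.71^-0.2 = 0.7694
(sin 85°)^0.333 = 0.9962^0.333 = 0.9987
D = 1.7 × 1.306 × 9.770 × 47.64 × 0.7694 × 0.9987 = 794.0 m

D ≈ 794 m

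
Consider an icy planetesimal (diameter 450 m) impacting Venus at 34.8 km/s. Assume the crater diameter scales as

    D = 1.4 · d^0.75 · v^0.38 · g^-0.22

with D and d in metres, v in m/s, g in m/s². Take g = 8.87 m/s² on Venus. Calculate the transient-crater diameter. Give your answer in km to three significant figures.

In SI units: v = 34800 m/s.
d^0.75 = 450^0.75 = 97.70
v^0.38 = 34800^0.38 = 53.19
g^-0.22 = 8.87^-0.22 = 0.6187
D = 1.4 × 97.70 × 53.19 × 0.6187 = 4501 m
   = 4.501 km

D ≈ 4.50 km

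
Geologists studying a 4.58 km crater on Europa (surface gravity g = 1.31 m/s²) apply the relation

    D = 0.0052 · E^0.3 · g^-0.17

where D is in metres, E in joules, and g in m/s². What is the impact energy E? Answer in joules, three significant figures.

Rearranging: E = [D / (0.0052 · g^-0.17)]^(1/0.3).
D = 4580 m.
g^-0.17 = 1.31^-0.17 = 0.9551
D / (0.0052 × 0.9551) = 4580 / (4.967 × 10^-3) = 9.221 × 10^5
E = (9.221 × 10^5)^3.3333 = 7.628 × 10^19 J

E ≈ 7.63 × 10^19 J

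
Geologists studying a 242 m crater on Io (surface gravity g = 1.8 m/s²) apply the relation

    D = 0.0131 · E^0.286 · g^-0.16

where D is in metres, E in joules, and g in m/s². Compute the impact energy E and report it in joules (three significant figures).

Rearranging: E = [D / (0.0131 · g^-0.16)]^(1/0.286).
g^-0.16 = 1.8^-0.16 = 0.9102
D / (0.0131 × 0.9102) = 242 / (0.01192) = 2.030 × 10^4
E = (2.030 × 10^4)^3.4965 = 1.151 × 10^15 J

E ≈ 1.15 × 10^15 J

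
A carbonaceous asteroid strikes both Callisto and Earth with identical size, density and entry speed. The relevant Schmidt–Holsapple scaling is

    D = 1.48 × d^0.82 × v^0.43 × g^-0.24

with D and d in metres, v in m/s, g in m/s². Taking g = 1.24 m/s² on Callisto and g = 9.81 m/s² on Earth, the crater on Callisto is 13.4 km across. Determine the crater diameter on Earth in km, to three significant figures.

D ≈ 8.16 km

All impactor-dependent factors cancel in the ratio, leaving D_Earth/D_Callisto = (g_Earth/g_Callisto)^-0.24.
(9.81/1.24)^-0.24 = 7.911^-0.24 = 0.6087
D_Earth = 0.6087 × 13.4 km = 8.16 km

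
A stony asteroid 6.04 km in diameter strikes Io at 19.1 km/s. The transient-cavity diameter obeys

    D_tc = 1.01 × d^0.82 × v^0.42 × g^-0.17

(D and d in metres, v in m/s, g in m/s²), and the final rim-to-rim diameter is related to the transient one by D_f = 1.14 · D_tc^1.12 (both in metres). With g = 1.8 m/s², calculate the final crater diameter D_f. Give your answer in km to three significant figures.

In SI: d = 6040 m, v = 19100 m/s.
d^0.82 = 6040^0.82 = 1260
v^0.42 = 19100^0.42 = 62.81
g^-0.17 = 1.8^-0.17 = 0.9049
D_tc = 1.01 × 1260 × 62.81 × 0.9049 = 72330 m
D_f = 1.14 × (72330)^1.12 = 3.157 × 10^5 m
     = 315.7 km

D_f ≈ 316 km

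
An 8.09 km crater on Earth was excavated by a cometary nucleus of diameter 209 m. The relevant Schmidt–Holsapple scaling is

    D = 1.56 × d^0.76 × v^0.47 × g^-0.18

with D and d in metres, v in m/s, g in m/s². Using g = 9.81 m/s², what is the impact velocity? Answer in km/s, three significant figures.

Rearranging for v: v = [D / (1.56 · 209^0.76 · 9.81^-0.18)]^(1/0.47).
D = 8090 m.
209^0.76 = 57.98
9.81^-0.18 = 0.6630
Denominator = 1.56 × 57.98 × 0.6630 = 59.97
D / 59.97 = 8090 / 59.97 = 134.9
v = 134.9^(1/0.47) = 134.9^2.1277 = 34043 m/s

v ≈ 34.0 km/s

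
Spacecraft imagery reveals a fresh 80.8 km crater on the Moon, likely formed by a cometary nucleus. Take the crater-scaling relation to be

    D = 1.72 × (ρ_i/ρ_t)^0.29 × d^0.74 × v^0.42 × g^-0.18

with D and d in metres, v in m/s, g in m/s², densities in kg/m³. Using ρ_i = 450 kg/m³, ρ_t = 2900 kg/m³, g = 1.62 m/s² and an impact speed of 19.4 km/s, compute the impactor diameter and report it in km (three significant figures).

Rearranging for d: d = [D / (1.72 · (450/2900)^0.29 · 19400^0.42 · 1.62^-0.18)]^(1/0.74).
D = 80800 m.
(450/2900)^0.29 = 0.5826
19400^0.42 = 63.22
1.62^-0.18 = 0.9168
Denominator = 1.72 × 0.5826 × 63.22 × 0.9168 = 58.08
D / 58.08 = 80800 / 58.08 = 1391
d = 1391^(1/0.74) = 1391^1.3514 = 17697 m

d ≈ 17.7 km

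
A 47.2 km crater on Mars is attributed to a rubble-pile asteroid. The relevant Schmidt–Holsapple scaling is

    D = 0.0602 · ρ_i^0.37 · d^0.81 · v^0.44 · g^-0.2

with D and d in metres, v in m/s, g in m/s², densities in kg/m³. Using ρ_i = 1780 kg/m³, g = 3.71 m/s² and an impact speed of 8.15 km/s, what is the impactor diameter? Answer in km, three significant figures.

d ≈ 6.43 km

Rearranging for d: d = [D / (0.0602 · 1780^0.37 · 8150^0.44 · 3.71^-0.2)]^(1/0.81).
D = 47200 m.
1780^0.37 = 15.95
8150^0.44 = 52.59
3.71^-0.2 = 0.7694
Denominator = 0.0602 × 15.95 × 52.59 × 0.7694 = 38.85
D / 38.85 = 47200 / 38.85 = 1215
d = 1215^(1/0.81) = 1215^1.2346 = 6430 m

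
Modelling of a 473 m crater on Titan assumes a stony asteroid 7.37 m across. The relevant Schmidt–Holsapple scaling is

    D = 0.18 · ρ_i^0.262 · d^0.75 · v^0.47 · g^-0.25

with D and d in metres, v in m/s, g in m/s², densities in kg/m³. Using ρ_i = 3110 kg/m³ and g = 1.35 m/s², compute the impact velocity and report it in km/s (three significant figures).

Rearranging for v: v = [D / (0.18 · 3110^0.262 · 7.37^0.75 · 1.35^-0.25)]^(1/0.47).
3110^0.262 = 8.224
7.37^0.75 = 4.473
1.35^-0.25 = 0.9277
Denominator = 0.18 × 8.224 × 4.473 × 0.9277 = 6.143
D / 6.143 = 473 / 6.143 = 77.00
v = 77.00^(1/0.47) = 77.00^2.1277 = 10325 m/s

v ≈ 10.3 km/s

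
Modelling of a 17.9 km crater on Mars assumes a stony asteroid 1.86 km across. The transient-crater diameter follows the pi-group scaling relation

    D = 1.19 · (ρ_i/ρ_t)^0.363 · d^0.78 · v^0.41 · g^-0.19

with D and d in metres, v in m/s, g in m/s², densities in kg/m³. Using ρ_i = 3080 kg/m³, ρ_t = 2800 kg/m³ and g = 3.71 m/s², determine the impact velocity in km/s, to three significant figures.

Rearranging for v: v = [D / (1.19 · (3080/2800)^0.363 · 1860^0.78 · 3.71^-0.19)]^(1/0.41).
D = 17900 m.
(3080/2800)^0.363 = 1.035
1860^0.78 = 355.0
3.71^-0.19 = 0.7795
Denominator = 1.19 × 1.035 × 355.0 × 0.7795 = 340.8
D / 340.8 = 17900 / 340.8 = 52.52
v = 52.52^(1/0.41) = 52.52^2.439 = 15699 m/s

v ≈ 15.7 km/s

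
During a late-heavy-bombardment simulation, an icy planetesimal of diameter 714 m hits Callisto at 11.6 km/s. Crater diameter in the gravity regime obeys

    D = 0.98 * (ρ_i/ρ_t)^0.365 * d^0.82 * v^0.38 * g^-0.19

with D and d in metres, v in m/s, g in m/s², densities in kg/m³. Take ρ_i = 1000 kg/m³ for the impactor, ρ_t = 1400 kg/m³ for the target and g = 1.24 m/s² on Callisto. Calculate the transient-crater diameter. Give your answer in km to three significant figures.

In SI units: v = 11600 m/s.
(ρ_i/ρ_t)^0.365 = (1000/1400)^0.365 = 0.8844
d^0.82 = 714^0.82 = 218.8
v^0.38 = 11600^0.38 = 35.03
g^-0.19 = 1.24^-0.19 = 0.9600
D = 0.98 × 0.8844 × 218.8 × 35.03 × 0.9600 = 6377 m
   = 6.377 km

D ≈ 6.38 km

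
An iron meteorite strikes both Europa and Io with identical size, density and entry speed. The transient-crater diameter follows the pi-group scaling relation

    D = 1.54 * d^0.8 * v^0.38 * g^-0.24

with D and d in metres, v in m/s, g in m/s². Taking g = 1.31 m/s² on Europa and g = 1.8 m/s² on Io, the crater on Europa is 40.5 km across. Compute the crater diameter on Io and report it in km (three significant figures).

All impactor-dependent factors cancel in the ratio, leaving D_Io/D_Europa = (g_Io/g_Europa)^-0.24.
(1.8/1.31)^-0.24 = 1.374^-0.24 = 0.9266
D_Io = 0.9266 × 40.5 km = 37.5 km

D ≈ 37.5 km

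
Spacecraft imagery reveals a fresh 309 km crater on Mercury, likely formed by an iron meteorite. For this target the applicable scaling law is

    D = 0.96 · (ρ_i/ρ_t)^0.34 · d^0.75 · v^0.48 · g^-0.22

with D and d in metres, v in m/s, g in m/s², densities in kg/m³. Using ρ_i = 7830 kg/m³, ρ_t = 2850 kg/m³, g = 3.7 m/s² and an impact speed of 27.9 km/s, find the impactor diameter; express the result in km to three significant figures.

d ≈ 29.2 km

Rearranging for d: d = [D / (0.96 · (7830/2850)^0.34 · 27900^0.48 · 3.7^-0.22)]^(1/0.75).
D = 309000 m.
(7830/2850)^0.34 = 1.410
27900^0.48 = 136.1
3.7^-0.22 = 0.7499
Denominator = 0.96 × 1.410 × 136.1 × 0.7499 = 138.2
D / 138.2 = 309000 / 138.2 = 2236
d = 2236^(1/0.75) = 2236^1.3333 = 29231 m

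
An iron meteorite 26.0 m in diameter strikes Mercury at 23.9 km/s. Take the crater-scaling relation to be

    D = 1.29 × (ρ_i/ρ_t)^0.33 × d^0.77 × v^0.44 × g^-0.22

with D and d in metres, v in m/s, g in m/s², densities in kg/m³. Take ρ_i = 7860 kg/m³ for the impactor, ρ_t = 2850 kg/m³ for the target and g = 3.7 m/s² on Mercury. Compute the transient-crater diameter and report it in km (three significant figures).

In SI units: v = 23900 m/s.
(ρ_i/ρ_t)^0.33 = (7860/2850)^0.33 = 1.398
d^0.77 = 26^0.77 = 12.29
v^0.44 = 23900^0.44 = 84.43
g^-0.22 = 3.7^-0.22 = 0.7499
D = 1.29 × 1.398 × 12.29 × 84.43 × 0.7499 = 1403 m
   = 1.403 km

D ≈ 1.40 km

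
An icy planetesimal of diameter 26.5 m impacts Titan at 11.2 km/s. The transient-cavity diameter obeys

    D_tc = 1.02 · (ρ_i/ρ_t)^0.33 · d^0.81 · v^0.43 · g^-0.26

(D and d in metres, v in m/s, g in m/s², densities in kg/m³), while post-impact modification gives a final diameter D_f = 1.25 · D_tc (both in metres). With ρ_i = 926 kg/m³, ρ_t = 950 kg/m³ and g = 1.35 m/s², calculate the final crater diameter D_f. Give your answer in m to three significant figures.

D_f ≈ 916 m

v = 11200 m/s.
(ρ_i/ρ_t)^0.33 = (926/950)^0.33 = 0.9916
d^0.81 = 26.5^0.81 = 14.22
v^0.43 = 11200^0.43 = 55.10
g^-0.26 = 1.35^-0.26 = 0.9249
D_tc = 1.02 × 0.9916 × 14.22 × 55.10 × 0.9249 = 733.0 m
D_f = 1.25 × 733.0 = 916.2 m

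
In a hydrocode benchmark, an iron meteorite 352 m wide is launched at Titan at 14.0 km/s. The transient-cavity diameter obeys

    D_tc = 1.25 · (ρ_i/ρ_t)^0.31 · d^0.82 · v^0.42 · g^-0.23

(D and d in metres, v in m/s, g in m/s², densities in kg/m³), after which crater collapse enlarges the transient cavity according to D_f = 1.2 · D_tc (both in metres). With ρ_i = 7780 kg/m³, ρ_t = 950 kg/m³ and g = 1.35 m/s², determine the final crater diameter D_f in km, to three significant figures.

v = 14000 m/s.
(ρ_i/ρ_t)^0.31 = (7780/950)^0.31 = 1.919
d^0.82 = 352^0.82 = 122.5
v^0.42 = 14000^0.42 = 55.13
g^-0.23 = 1.35^-0.23 = 0.9333
D_tc = 1.25 × 1.919 × 122.5 × 55.13 × 0.9333 = 15120 m
D_f = 1.2 × 15120 = 18144 m
     = 18.14 km

D_f ≈ 18.1 km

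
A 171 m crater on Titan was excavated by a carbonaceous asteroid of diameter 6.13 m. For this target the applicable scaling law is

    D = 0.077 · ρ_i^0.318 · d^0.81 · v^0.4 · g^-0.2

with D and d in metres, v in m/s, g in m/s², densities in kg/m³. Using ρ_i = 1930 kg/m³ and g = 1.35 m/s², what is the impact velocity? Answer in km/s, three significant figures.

v ≈ 16.8 km/s

Rearranging for v: v = [D / (0.077 · 1930^0.318 · 6.13^0.81 · 1.35^-0.2)]^(1/0.4).
1930^0.318 = 11.09
6.13^0.81 = 4.344
1.35^-0.2 = 0.9417
Denominator = 0.077 × 11.09 × 4.344 × 0.9417 = 3.493
D / 3.493 = 171 / 3.493 = 48.96
v = 48.96^(1/0.4) = 48.96^2.5 = 16773 m/s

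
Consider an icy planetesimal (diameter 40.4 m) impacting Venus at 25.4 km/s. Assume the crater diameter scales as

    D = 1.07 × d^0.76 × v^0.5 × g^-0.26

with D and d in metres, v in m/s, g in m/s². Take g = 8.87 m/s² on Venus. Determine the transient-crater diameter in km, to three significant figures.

D ≈ 1.61 km

In SI units: v = 25400 m/s.
d^0.76 = 40.4^0.76 = 16.63
v^0.5 = 25400^0.5 = 159.4
g^-0.26 = 8.87^-0.26 = 0.5669
D = 1.07 × 16.63 × 159.4 × 0.5669 = 1608 m
   = 1.608 km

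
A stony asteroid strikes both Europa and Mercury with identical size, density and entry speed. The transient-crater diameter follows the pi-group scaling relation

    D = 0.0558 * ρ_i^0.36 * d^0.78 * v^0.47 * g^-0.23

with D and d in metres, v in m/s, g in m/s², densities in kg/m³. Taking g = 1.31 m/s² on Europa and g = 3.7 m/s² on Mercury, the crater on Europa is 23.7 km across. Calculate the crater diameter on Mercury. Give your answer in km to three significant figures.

D ≈ 18.7 km

All impactor-dependent factors cancel in the ratio, leaving D_Mercury/D_Europa = (g_Mercury/g_Europa)^-0.23.
(3.7/1.31)^-0.23 = 2.824^-0.23 = 0.7876
D_Mercury = 0.7876 × 23.7 km = 18.7 km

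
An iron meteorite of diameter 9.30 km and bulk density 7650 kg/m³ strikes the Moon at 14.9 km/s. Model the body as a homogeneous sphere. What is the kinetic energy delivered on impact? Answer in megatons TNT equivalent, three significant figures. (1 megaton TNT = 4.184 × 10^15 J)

d = 9300 m; v = 14900 m/s.
Mass m = (π/6) ρ d³ = (π/6) × 7650 × (9300)³ = 3.222 × 10^15 kg
E = ½ m v² = 0.5 × 3.222 × 10^15 × (14900)² = 3.577 × 10^23 J
   = 3.577 × 10^23 / 4.184×10^15 = 8.549 × 10^7 Mt

E ≈ 8.55 × 10^7 Mt TNT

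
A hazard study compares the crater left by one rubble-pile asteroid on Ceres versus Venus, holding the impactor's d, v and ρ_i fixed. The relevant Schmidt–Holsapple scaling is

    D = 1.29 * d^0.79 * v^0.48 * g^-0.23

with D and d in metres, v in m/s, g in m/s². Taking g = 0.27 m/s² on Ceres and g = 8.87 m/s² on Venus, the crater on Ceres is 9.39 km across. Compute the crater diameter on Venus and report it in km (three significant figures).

D ≈ 4.21 km

All impactor-dependent factors cancel in the ratio, leaving D_Venus/D_Ceres = (g_Venus/g_Ceres)^-0.23.
(8.87/0.27)^-0.23 = 32.85^-0.23 = 0.4479
D_Venus = 0.4479 × 9.39 km = 4.21 km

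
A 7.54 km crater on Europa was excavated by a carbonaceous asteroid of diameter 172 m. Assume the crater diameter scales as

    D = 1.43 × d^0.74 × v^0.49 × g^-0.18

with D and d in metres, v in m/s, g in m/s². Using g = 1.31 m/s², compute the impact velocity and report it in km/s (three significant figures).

v ≈ 18.3 km/s

Rearranging for v: v = [D / (1.43 · 172^0.74 · 1.31^-0.18)]^(1/0.49).
D = 7540 m.
172^0.74 = 45.11
1.31^-0.18 = 0.9526
Denominator = 1.43 × 45.11 × 0.9526 = 61.45
D / 61.45 = 7540 / 61.45 = 122.7
v = 122.7^(1/0.49) = 122.7^2.0408 = 18320 m/s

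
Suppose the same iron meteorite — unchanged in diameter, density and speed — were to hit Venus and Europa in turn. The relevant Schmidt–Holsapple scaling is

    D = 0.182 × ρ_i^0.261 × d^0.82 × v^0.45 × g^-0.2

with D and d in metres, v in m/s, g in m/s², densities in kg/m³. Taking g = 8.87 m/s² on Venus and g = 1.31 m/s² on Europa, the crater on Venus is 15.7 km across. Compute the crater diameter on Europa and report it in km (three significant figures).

D ≈ 23.0 km

All impactor-dependent factors cancel in the ratio, leaving D_Europa/D_Venus = (g_Europa/g_Venus)^-0.2.
(1.31/8.87)^-0.2 = 0.1477^-0.2 = 1.466
D_Europa = 1.466 × 15.7 km = 23.0 km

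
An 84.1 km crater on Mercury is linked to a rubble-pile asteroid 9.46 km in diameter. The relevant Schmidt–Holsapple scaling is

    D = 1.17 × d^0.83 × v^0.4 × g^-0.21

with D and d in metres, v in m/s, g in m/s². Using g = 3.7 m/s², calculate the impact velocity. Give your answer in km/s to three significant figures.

Rearranging for v: v = [D / (1.17 · 9460^0.83 · 3.7^-0.21)]^(1/0.4).
D = 84100 m.
9460^0.83 = 1995
3.7^-0.21 = 0.7598
Denominator = 1.17 × 1995 × 0.7598 = 1773
D / 1773 = 84100 / 1773 = 47.43
v = 47.43^(1/0.4) = 47.43^2.5 = 15493 m/s

v ≈ 15.5 km/s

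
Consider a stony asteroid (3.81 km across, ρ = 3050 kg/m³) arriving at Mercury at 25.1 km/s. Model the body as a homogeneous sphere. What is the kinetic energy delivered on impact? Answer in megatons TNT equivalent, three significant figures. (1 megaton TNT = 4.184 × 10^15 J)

d = 3810 m; v = 25100 m/s.
Mass m = (π/6) ρ d³ = (π/6) × 3050 × (3810)³ = 8.832 × 10^13 kg
E = ½ m v² = 0.5 × 8.832 × 10^13 × (25100)² = 2.782 × 10^22 J
   = 2.782 × 10^22 / 4.184×10^15 = 6.649 × 10^6 Mt

E ≈ 6.65 × 10^6 Mt TNT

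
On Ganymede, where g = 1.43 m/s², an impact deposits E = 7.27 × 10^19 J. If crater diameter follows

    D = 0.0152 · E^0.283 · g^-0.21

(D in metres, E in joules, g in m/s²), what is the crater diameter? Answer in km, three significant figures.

D ≈ 5.89 km

E^0.283 = (7.27 × 10^19)^0.283 = 4.177 × 10^5
g^-0.21 = 1.43^-0.21 = 0.9276
D = 0.0152 × 4.177 × 10^5 × 0.9276 = 5889 m
   = 5.889 km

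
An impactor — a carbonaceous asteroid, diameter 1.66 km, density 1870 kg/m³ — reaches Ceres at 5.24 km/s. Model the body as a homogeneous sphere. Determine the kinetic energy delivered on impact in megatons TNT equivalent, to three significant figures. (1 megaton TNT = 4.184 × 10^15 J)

E ≈ 14700 Mt TNT

d = 1660 m; v = 5240 m/s.
Mass m = (π/6) ρ d³ = (π/6) × 1870 × (1660)³ = 4.479 × 10^12 kg
E = ½ m v² = 0.5 × 4.479 × 10^12 × (5240)² = 6.149 × 10^19 J
   = 6.149 × 10^19 / 4.184×10^15 = 14696 Mt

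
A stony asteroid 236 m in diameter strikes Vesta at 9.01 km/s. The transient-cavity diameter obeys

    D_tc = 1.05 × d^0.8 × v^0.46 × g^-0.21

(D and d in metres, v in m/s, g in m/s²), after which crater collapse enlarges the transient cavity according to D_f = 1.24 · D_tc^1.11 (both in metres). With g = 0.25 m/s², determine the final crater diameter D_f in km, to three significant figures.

D_f ≈ 24.2 km

v = 9010 m/s.
d^0.8 = 236^0.8 = 79.13
v^0.46 = 9010^0.46 = 65.94
g^-0.21 = 0.25^-0.21 = 1.338
D_tc = 1.05 × 79.13 × 65.94 × 1.338 = 7331 m
D_f = 1.24 × (7331)^1.11 = 24197 m
     = 24.20 km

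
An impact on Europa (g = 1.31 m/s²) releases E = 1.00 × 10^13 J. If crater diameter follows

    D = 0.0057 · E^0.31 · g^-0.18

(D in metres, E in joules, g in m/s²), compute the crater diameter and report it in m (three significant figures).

D ≈ 58.2 m

E^0.31 = (1.00 × 10^13)^0.31 = 1.072 × 10^4
g^-0.18 = 1.31^-0.18 = 0.9526
D = 0.0057 × 1.072 × 10^4 × 0.9526 = 58.21 m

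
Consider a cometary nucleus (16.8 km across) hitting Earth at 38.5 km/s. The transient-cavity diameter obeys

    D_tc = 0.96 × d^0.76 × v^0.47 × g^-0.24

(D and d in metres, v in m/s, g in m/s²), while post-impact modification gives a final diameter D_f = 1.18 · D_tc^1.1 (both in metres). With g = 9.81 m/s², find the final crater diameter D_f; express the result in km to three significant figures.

D_f ≈ 494 km

In SI: d = 16800 m, v = 38500 m/s.
d^0.76 = 16800^0.76 = 1626
v^0.47 = 38500^0.47 = 142.9
g^-0.24 = 9.81^-0.24 = 0.5781
D_tc = 0.96 × 1626 × 142.9 × 0.5781 = 1.290 × 10^5 m
D_f = 1.18 × (1.290 × 10^5)^1.1 = 4.938 × 10^5 m
     = 493.8 km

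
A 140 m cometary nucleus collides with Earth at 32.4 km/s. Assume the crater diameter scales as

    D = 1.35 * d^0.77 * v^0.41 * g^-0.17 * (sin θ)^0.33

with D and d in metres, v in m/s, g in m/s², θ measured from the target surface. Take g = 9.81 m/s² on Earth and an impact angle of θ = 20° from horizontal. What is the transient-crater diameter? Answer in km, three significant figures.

In SI units: v = 32400 m/s.
d^0.77 = 140^0.77 = 44.93
v^0.41 = 32400^0.41 = 70.68
g^-0.17 = 9.81^-0.17 = 0.6783
(sin 20°)^0.33 = 0.3420^0.33 = 0.7018
D = 1.35 × 44.93 × 70.68 × 0.6783 × 0.7018 = 2041 m
   = 2.041 km

D ≈ 2.04 km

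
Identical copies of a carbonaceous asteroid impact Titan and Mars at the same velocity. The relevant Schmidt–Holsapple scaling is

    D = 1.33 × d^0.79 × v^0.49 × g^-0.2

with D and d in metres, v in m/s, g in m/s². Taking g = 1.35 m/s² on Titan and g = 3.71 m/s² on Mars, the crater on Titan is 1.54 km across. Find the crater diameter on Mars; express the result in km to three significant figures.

All impactor-dependent factors cancel in the ratio, leaving D_Mars/D_Titan = (g_Mars/g_Titan)^-0.2.
(3.71/1.35)^-0.2 = 2.748^-0.2 = 0.8170
D_Mars = 0.8170 × 1.54 km = 1.26 km

D ≈ 1.26 km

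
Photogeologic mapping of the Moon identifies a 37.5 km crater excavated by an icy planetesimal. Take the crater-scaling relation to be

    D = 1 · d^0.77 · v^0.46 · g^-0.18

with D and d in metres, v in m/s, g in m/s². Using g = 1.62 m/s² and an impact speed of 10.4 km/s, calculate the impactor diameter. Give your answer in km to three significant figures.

Rearranging for d: d = [D / (1 · 10400^0.46 · 1.62^-0.18)]^(1/0.77).
D = 37500 m.
10400^0.46 = 70.44
1.62^-0.18 = 0.9168
Denominator = 1 × 70.44 × 0.9168 = 64.58
D / 64.58 = 37500 / 64.58 = 580.7
d = 580.7^(1/0.77) = 580.7^1.2987 = 3886 m

d ≈ 3.89 km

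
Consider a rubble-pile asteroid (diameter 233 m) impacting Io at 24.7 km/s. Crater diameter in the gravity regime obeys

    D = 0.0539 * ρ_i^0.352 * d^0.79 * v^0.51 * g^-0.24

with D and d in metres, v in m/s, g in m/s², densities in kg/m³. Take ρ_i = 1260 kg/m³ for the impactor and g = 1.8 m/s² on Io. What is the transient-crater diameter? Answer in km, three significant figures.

In SI units: v = 24700 m/s.
ρ_i^0.352 = 1260^0.352 = 12.34
d^0.79 = 233^0.79 = 74.17
v^0.51 = 24700^0.51 = 173.9
g^-0.24 = 1.8^-0.24 = 0.8684
D = 0.0539 × 12.34 × 74.17 × 173.9 × 0.8684 = 7450 m
   = 7.450 km

D ≈ 7.45 km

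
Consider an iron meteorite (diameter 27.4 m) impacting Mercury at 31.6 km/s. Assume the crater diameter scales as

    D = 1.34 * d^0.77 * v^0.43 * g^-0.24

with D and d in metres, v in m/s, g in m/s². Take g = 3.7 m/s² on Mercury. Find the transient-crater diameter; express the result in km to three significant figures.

D ≈ 1.08 km

In SI units: v = 31600 m/s.
d^0.77 = 27.4^0.77 = 12.80
v^0.43 = 31600^0.43 = 86.07
g^-0.24 = 3.7^-0.24 = 0.7305
D = 1.34 × 12.80 × 86.07 × 0.7305 = 1078 m
   = 1.078 km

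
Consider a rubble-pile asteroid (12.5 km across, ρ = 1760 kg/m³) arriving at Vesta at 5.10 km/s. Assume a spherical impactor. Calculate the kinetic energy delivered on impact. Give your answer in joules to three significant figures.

E ≈ 2.34 × 10^22 J

d = 12500 m; v = 5100 m/s.
Mass m = (π/6) ρ d³ = (π/6) × 1760 × (12500)³ = 1.800 × 10^15 kg
E = ½ m v² = 0.5 × 1.800 × 10^15 × (5100)² = 2.341 × 10^22 J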